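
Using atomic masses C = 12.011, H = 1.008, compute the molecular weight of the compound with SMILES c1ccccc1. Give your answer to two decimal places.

Molecular formula: C6H6.
M = 6×12.011 + 6×1.008 = 78.11 g/mol.

78.11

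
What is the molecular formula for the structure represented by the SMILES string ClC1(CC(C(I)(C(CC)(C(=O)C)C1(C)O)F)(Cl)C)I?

Heavy atoms from the SMILES: 12 C, 2 Cl, 1 F, 2 I, 2 O.
Implicit hydrogens by atom environment:
  6 × C: no H
  4 × C: 3 H each → 12
  2 × C: 2 H each → 4
  2 × Cl: no H
  2 × I: no H
  1 × F: no H
  1 × O: 1 H
  1 × O: no H
  Total hydrogens = 17.
Molecular formula: C12H17Cl2FI2O2

C12H17Cl2FI2O2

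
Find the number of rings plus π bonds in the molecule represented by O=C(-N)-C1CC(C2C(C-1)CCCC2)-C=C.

Molecular formula from the SMILES: C13H21NO.
DoU = (2C + 2 + N − H − X)/2 = (2·13 + 2 + 1 − 21 − 0)/2 = 8/2 = 4.
(Structurally: 2 ring(s) + 2 π bond(s) = 4.)

4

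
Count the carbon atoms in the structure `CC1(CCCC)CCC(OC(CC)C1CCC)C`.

The symbol for carbon appears 17 times in the SMILES.

17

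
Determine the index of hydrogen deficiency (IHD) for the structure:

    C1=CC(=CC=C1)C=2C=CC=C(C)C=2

8

Molecular formula from the SMILES: C13H12.
DoU = (2C + 2 + N − H − X)/2 = (2·13 + 2 + 0 − 12 − 0)/2 = 16/2 = 8.
(Structurally: 2 ring(s) + 6 π bond(s) = 8.)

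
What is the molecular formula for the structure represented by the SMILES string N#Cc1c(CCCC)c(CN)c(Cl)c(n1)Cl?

C11H13Cl2N3

Heavy atoms from the SMILES: 11 C, 2 Cl, 3 N.
Implicit hydrogens by atom environment:
  5 × C (aromatic): no H
  4 × C: 2 H each → 8
  2 × Cl: no H
  1 × C: 3 H
  1 × C: no H
  1 × N: 2 H
  1 × N (aromatic): no H
  1 × N: no H
  Total hydrogens = 13.
Molecular formula: C11H13Cl2N3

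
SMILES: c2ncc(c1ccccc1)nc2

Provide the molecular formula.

C10H8N2

Heavy atoms from the SMILES: 10 C, 2 N.
Implicit hydrogens by atom environment:
  8 × C (aromatic): 1 H each → 8
  2 × C (aromatic): no H
  2 × N (aromatic): no H
  Total hydrogens = 8.
Molecular formula: C10H8N2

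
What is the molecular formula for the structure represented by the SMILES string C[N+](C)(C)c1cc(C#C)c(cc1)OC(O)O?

Heavy atoms from the SMILES: 12 C, 1 N, 3 O.
Implicit hydrogens by atom environment:
  3 × C: 3 H each → 9
  3 × C (aromatic): 1 H each → 3
  3 × C (aromatic): no H
  2 × C: 1 H each → 2
  2 × O: 1 H each → 2
  1 × C: no H
  1 × N (charge +1): no H
  1 × O: no H
  Total hydrogens = 16.
Net charge +1.
Molecular formula: C12H16NO3+

C12H16NO3+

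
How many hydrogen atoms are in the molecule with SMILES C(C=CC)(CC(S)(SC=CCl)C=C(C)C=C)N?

Hydrogens are implicit in SMILES; fill each atom to its normal valence:
  7 × C: 1 H each → 7
  2 × C: 3 H each → 6
  2 × C: 2 H each → 4
  2 × C: no H
  1 × Cl: no H
  1 × N: 2 H
  1 × S: 1 H
  1 × S: no H
  Total hydrogens = 20.

20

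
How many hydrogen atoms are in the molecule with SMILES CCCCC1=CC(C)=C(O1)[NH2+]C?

18

Hydrogens are implicit in SMILES; fill each atom to its normal valence:
  3 × C: 3 H each → 9
  3 × C: 2 H each → 6
  3 × C (aromatic): no H
  1 × C (aromatic): 1 H
  1 × N (charge +1): 2 H
  1 × O (aromatic): no H
  Total hydrogens = 18.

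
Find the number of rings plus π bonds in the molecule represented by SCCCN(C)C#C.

Molecular formula from the SMILES: C6H11NS.
DoU = (2C + 2 + N − H − X)/2 = (2·6 + 2 + 1 − 11 − 0)/2 = 4/2 = 2.
(Structurally: 0 ring(s) + 2 π bond(s) = 2.)

2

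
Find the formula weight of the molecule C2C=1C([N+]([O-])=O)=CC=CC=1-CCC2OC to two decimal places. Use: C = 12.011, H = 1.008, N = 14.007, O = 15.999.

Molecular formula: C11H13NO3.
M = 11×12.011 + 13×1.008 + 1×14.007 + 3×15.999 = 207.23 g/mol.

207.23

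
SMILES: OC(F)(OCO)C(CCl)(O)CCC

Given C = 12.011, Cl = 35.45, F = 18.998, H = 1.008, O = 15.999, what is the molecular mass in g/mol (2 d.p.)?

216.63

Molecular formula: C7H14ClFO4.
M = 7×12.011 + 1×35.45 + 1×18.998 + 14×1.008 + 4×15.999 = 216.63 g/mol.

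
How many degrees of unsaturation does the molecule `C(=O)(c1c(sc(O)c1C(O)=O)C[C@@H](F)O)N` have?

5

Molecular formula from the SMILES: C8H8FNO5S.
DoU = (2C + 2 + N − H − X)/2 = (2·8 + 2 + 1 − 8 − 1)/2 = 10/2 = 5.
(Structurally: 1 ring(s) + 4 π bond(s) = 5.)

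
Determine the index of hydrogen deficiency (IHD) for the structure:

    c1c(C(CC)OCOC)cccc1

4

Molecular formula from the SMILES: C11H16O2.
DoU = (2C + 2 + N − H − X)/2 = (2·11 + 2 + 0 − 16 − 0)/2 = 8/2 = 4.
(Structurally: 1 ring(s) + 3 π bond(s) = 4.)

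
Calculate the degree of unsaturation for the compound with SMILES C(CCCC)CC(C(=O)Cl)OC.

1

Molecular formula from the SMILES: C9H17ClO2.
DoU = (2C + 2 + N − H − X)/2 = (2·9 + 2 + 0 − 17 − 1)/2 = 2/2 = 1.
(Structurally: 0 ring(s) + 1 π bond(s) = 1.)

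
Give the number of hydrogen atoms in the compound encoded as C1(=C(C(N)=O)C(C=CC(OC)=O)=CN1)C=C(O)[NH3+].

Hydrogens are implicit in SMILES; fill each atom to its normal valence:
  3 × C: 1 H each → 3
  3 × C (aromatic): no H
  3 × C: no H
  3 × O: no H
  1 × C: 3 H
  1 × C (aromatic): 1 H
  1 × N (charge +1): 3 H
  1 × N: 2 H
  1 × N (aromatic): 1 H
  1 × O: 1 H
  Total hydrogens = 14.

14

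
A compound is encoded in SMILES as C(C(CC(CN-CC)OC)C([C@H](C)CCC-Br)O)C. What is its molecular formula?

Heavy atoms from the SMILES: 1 Br, 15 C, 1 N, 2 O.
Implicit hydrogens by atom environment:
  7 × C: 2 H each → 14
  4 × C: 3 H each → 12
  4 × C: 1 H each → 4
  1 × Br: no H
  1 × N: 1 H
  1 × O: 1 H
  1 × O: no H
  Total hydrogens = 32.
Molecular formula: C15H32BrNO2

C15H32BrNO2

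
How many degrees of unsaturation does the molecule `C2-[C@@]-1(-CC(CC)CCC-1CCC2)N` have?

Molecular formula from the SMILES: C12H23N.
DoU = (2C + 2 + N − H − X)/2 = (2·12 + 2 + 1 − 23 − 0)/2 = 4/2 = 2.
(Structurally: 2 ring(s) + 0 π bond(s) = 2.)

2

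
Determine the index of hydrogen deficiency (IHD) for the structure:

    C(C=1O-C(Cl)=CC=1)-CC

3

Molecular formula from the SMILES: C7H9ClO.
DoU = (2C + 2 + N − H − X)/2 = (2·7 + 2 + 0 − 9 − 1)/2 = 6/2 = 3.
(Structurally: 1 ring(s) + 2 π bond(s) = 3.)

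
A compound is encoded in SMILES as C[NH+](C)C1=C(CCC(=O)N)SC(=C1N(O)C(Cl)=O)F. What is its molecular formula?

C10H14ClFN3O3S+

Heavy atoms from the SMILES: 10 C, 1 Cl, 1 F, 3 N, 3 O, 1 S.
Implicit hydrogens by atom environment:
  4 × C (aromatic): no H
  2 × C: 3 H each → 6
  2 × C: 2 H each → 4
  2 × C: no H
  2 × O: no H
  1 × Cl: no H
  1 × F: no H
  1 × N: 2 H
  1 × N (charge +1): 1 H
  1 × N: no H
  1 × O: 1 H
  1 × S (aromatic): no H
  Total hydrogens = 14.
Net charge +1.
Molecular formula: C10H14ClFN3O3S+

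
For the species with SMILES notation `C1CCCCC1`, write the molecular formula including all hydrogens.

C6H12

Heavy atoms from the SMILES: 6 C.
Implicit hydrogens by atom environment:
  6 × C: 2 H each → 12
  Total hydrogens = 12.
Molecular formula: C6H12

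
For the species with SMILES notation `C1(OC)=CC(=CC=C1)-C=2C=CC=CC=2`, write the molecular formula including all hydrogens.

C13H12O

Heavy atoms from the SMILES: 13 C, 1 O.
Implicit hydrogens by atom environment:
  9 × C (aromatic): 1 H each → 9
  3 × C (aromatic): no H
  1 × C: 3 H
  1 × O: no H
  Total hydrogens = 12.
Molecular formula: C13H12O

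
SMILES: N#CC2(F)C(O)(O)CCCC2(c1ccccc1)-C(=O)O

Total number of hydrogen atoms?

14

Hydrogens are implicit in SMILES; fill each atom to its normal valence:
  5 × C (aromatic): 1 H each → 5
  5 × C: no H
  3 × C: 2 H each → 6
  3 × O: 1 H each → 3
  1 × C (aromatic): no H
  1 × F: no H
  1 × N: no H
  1 × O: no H
  Total hydrogens = 14.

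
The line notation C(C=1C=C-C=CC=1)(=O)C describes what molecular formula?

C8H8O

Heavy atoms from the SMILES: 8 C, 1 O.
Implicit hydrogens by atom environment:
  5 × C (aromatic): 1 H each → 5
  1 × C: 3 H
  1 × C (aromatic): no H
  1 × C: no H
  1 × O: no H
  Total hydrogens = 8.
Molecular formula: C8H8O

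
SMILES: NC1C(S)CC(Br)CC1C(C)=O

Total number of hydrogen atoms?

14

Hydrogens are implicit in SMILES; fill each atom to its normal valence:
  4 × C: 1 H each → 4
  2 × C: 2 H each → 4
  1 × Br: no H
  1 × C: 3 H
  1 × C: no H
  1 × N: 2 H
  1 × O: no H
  1 × S: 1 H
  Total hydrogens = 14.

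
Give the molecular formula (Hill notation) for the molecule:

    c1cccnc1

C5H5N

Heavy atoms from the SMILES: 5 C, 1 N.
Implicit hydrogens by atom environment:
  5 × C (aromatic): 1 H each → 5
  1 × N (aromatic): no H
  Total hydrogens = 5.
Molecular formula: C5H5N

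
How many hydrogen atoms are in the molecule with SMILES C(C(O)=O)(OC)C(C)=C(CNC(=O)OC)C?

Hydrogens are implicit in SMILES; fill each atom to its normal valence:
  4 × C: 3 H each → 12
  4 × C: no H
  4 × O: no H
  1 × C: 2 H
  1 × C: 1 H
  1 × N: 1 H
  1 × O: 1 H
  Total hydrogens = 17.

17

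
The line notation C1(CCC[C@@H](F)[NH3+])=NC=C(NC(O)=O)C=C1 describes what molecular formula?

Heavy atoms from the SMILES: 10 C, 1 F, 3 N, 2 O.
Implicit hydrogens by atom environment:
  3 × C: 2 H each → 6
  3 × C (aromatic): 1 H each → 3
  2 × C (aromatic): no H
  1 × C: 1 H
  1 × C: no H
  1 × F: no H
  1 × N (charge +1): 3 H
  1 × N: 1 H
  1 × N (aromatic): no H
  1 × O: 1 H
  1 × O: no H
  Total hydrogens = 15.
Net charge +1.
Molecular formula: C10H15FN3O2+

C10H15FN3O2+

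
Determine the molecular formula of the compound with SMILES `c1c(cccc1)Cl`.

C6H5Cl

Heavy atoms from the SMILES: 6 C, 1 Cl.
Implicit hydrogens by atom environment:
  5 × C (aromatic): 1 H each → 5
  1 × C (aromatic): no H
  1 × Cl: no H
  Total hydrogens = 5.
Molecular formula: C6H5Cl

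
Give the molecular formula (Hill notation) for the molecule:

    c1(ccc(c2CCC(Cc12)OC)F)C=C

Heavy atoms from the SMILES: 13 C, 1 F, 1 O.
Implicit hydrogens by atom environment:
  4 × C: 2 H each → 8
  4 × C (aromatic): no H
  2 × C (aromatic): 1 H each → 2
  2 × C: 1 H each → 2
  1 × C: 3 H
  1 × F: no H
  1 × O: no H
  Total hydrogens = 15.
Molecular formula: C13H15FO

C13H15FO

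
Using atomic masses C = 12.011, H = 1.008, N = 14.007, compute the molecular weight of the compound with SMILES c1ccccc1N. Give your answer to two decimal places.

93.13

Molecular formula: C6H7N.
M = 6×12.011 + 7×1.008 + 1×14.007 = 93.13 g/mol.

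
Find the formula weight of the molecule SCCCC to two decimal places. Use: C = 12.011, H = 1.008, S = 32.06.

90.18

Molecular formula: C4H10S.
M = 4×12.011 + 10×1.008 + 1×32.06 = 90.18 g/mol.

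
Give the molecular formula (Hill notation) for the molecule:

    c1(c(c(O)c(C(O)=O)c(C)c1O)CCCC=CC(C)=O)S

Heavy atoms from the SMILES: 15 C, 5 O, 1 S.
Implicit hydrogens by atom environment:
  6 × C (aromatic): no H
  3 × C: 2 H each → 6
  3 × O: 1 H each → 3
  2 × C: 3 H each → 6
  2 × C: 1 H each → 2
  2 × C: no H
  2 × O: no H
  1 × S: 1 H
  Total hydrogens = 18.
Molecular formula: C15H18O5S

C15H18O5S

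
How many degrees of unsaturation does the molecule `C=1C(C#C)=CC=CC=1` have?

Molecular formula from the SMILES: C8H6.
DoU = (2C + 2 + N − H − X)/2 = (2·8 + 2 + 0 − 6 − 0)/2 = 12/2 = 6.
(Structurally: 1 ring(s) + 5 π bond(s) = 6.)

6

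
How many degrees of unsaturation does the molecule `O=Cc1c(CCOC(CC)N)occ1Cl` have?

4

Molecular formula from the SMILES: C10H14ClNO3.
DoU = (2C + 2 + N − H − X)/2 = (2·10 + 2 + 1 − 14 − 1)/2 = 8/2 = 4.
(Structurally: 1 ring(s) + 3 π bond(s) = 4.)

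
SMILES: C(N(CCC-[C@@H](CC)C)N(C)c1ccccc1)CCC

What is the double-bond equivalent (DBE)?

Molecular formula from the SMILES: C18H32N2.
DoU = (2C + 2 + N − H − X)/2 = (2·18 + 2 + 2 − 32 − 0)/2 = 8/2 = 4.
(Structurally: 1 ring(s) + 3 π bond(s) = 4.)

4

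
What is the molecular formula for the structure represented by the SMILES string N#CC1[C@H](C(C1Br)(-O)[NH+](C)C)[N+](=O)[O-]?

Heavy atoms from the SMILES: 1 Br, 7 C, 3 N, 3 O.
Implicit hydrogens by atom environment:
  3 × C: 1 H each → 3
  2 × C: 3 H each → 6
  2 × C: no H
  1 × Br: no H
  1 × N (charge +1): 1 H
  1 × N: no H
  1 × N (charge +1): no H
  1 × O: 1 H
  1 × O: no H
  1 × O (charge -1): no H
  Total hydrogens = 11.
Net charge +1.
Molecular formula: C7H11BrN3O3+

C7H11BrN3O3+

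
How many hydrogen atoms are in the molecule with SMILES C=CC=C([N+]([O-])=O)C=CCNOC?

12

Hydrogens are implicit in SMILES; fill each atom to its normal valence:
  4 × C: 1 H each → 4
  2 × C: 2 H each → 4
  2 × O: no H
  1 × C: 3 H
  1 × C: no H
  1 × N: 1 H
  1 × N (charge +1): no H
  1 × O (charge -1): no H
  Total hydrogens = 12.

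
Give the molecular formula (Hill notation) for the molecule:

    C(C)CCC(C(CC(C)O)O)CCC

C12H26O2

Heavy atoms from the SMILES: 12 C, 2 O.
Implicit hydrogens by atom environment:
  6 × C: 2 H each → 12
  3 × C: 3 H each → 9
  3 × C: 1 H each → 3
  2 × O: 1 H each → 2
  Total hydrogens = 26.
Molecular formula: C12H26O2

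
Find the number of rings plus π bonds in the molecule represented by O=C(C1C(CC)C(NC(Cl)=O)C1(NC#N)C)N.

5

Molecular formula from the SMILES: C10H15ClN4O2.
DoU = (2C + 2 + N − H − X)/2 = (2·10 + 2 + 4 − 15 − 1)/2 = 10/2 = 5.
(Structurally: 1 ring(s) + 4 π bond(s) = 5.)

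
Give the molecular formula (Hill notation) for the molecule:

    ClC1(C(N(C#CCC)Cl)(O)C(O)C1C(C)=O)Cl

C10H12Cl3NO3

Heavy atoms from the SMILES: 10 C, 3 Cl, 1 N, 3 O.
Implicit hydrogens by atom environment:
  5 × C: no H
  3 × Cl: no H
  2 × C: 3 H each → 6
  2 × C: 1 H each → 2
  2 × O: 1 H each → 2
  1 × C: 2 H
  1 × N: no H
  1 × O: no H
  Total hydrogens = 12.
Molecular formula: C10H12Cl3NO3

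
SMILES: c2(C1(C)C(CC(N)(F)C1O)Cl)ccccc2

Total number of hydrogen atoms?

Hydrogens are implicit in SMILES; fill each atom to its normal valence:
  5 × C (aromatic): 1 H each → 5
  2 × C: 1 H each → 2
  2 × C: no H
  1 × C: 3 H
  1 × C: 2 H
  1 × C (aromatic): no H
  1 × Cl: no H
  1 × F: no H
  1 × N: 2 H
  1 × O: 1 H
  Total hydrogens = 15.

15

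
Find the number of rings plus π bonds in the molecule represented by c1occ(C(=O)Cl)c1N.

Molecular formula from the SMILES: C5H4ClNO2.
DoU = (2C + 2 + N − H − X)/2 = (2·5 + 2 + 1 − 4 − 1)/2 = 8/2 = 4.
(Structurally: 1 ring(s) + 3 π bond(s) = 4.)

4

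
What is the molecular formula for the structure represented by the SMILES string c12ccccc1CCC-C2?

Heavy atoms from the SMILES: 10 C.
Implicit hydrogens by atom environment:
  4 × C: 2 H each → 8
  4 × C (aromatic): 1 H each → 4
  2 × C (aromatic): no H
  Total hydrogens = 12.
Molecular formula: C10H12

C10H12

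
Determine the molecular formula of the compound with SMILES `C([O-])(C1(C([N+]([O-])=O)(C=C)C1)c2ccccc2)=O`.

Heavy atoms from the SMILES: 12 C, 1 N, 4 O.
Implicit hydrogens by atom environment:
  5 × C (aromatic): 1 H each → 5
  3 × C: no H
  2 × C: 2 H each → 4
  2 × O: no H
  2 × O (charge -1): no H
  1 × C: 1 H
  1 × C (aromatic): no H
  1 × N (charge +1): no H
  Total hydrogens = 10.
Net charge -1.
Molecular formula: C12H10NO4-

C12H10NO4-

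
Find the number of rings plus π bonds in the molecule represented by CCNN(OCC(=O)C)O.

Molecular formula from the SMILES: C5H12N2O3.
DoU = (2C + 2 + N − H − X)/2 = (2·5 + 2 + 2 − 12 − 0)/2 = 2/2 = 1.
(Structurally: 0 ring(s) + 1 π bond(s) = 1.)

1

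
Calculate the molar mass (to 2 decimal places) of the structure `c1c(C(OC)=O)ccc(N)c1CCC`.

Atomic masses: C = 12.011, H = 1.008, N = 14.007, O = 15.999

Molecular formula: C11H15NO2.
M = 11×12.011 + 15×1.008 + 1×14.007 + 2×15.999 = 193.25 g/mol.

193.25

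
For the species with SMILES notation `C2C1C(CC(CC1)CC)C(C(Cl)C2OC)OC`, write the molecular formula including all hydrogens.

C14H25ClO2

Heavy atoms from the SMILES: 14 C, 1 Cl, 2 O.
Implicit hydrogens by atom environment:
  6 × C: 1 H each → 6
  5 × C: 2 H each → 10
  3 × C: 3 H each → 9
  2 × O: no H
  1 × Cl: no H
  Total hydrogens = 25.
Molecular formula: C14H25ClO2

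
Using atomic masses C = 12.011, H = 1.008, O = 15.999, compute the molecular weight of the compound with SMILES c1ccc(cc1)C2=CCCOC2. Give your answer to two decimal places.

160.22

Molecular formula: C11H12O.
M = 11×12.011 + 12×1.008 + 1×15.999 = 160.22 g/mol.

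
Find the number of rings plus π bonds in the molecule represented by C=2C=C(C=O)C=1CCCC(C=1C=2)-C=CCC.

Molecular formula from the SMILES: C15H18O.
DoU = (2C + 2 + N − H − X)/2 = (2·15 + 2 + 0 − 18 − 0)/2 = 14/2 = 7.
(Structurally: 2 ring(s) + 5 π bond(s) = 7.)

7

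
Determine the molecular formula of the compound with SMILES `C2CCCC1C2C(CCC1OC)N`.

Heavy atoms from the SMILES: 11 C, 1 N, 1 O.
Implicit hydrogens by atom environment:
  6 × C: 2 H each → 12
  4 × C: 1 H each → 4
  1 × C: 3 H
  1 × N: 2 H
  1 × O: no H
  Total hydrogens = 21.
Molecular formula: C11H21NO

C11H21NO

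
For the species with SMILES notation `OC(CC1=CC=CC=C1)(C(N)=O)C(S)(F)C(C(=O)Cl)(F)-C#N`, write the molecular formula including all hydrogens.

C13H11ClF2N2O3S

Heavy atoms from the SMILES: 13 C, 1 Cl, 2 F, 2 N, 3 O, 1 S.
Implicit hydrogens by atom environment:
  6 × C: no H
  5 × C (aromatic): 1 H each → 5
  2 × F: no H
  2 × O: no H
  1 × C: 2 H
  1 × C (aromatic): no H
  1 × Cl: no H
  1 × N: 2 H
  1 × N: no H
  1 × O: 1 H
  1 × S: 1 H
  Total hydrogens = 11.
Molecular formula: C13H11ClF2N2O3S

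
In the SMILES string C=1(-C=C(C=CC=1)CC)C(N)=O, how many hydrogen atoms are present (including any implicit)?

11

Hydrogens are implicit in SMILES; fill each atom to its normal valence:
  4 × C (aromatic): 1 H each → 4
  2 × C (aromatic): no H
  1 × C: 3 H
  1 × C: 2 H
  1 × C: no H
  1 × N: 2 H
  1 × O: no H
  Total hydrogens = 11.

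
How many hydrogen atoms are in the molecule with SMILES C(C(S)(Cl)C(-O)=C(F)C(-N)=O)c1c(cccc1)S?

11

Hydrogens are implicit in SMILES; fill each atom to its normal valence:
  4 × C (aromatic): 1 H each → 4
  4 × C: no H
  2 × C (aromatic): no H
  2 × S: 1 H each → 2
  1 × C: 2 H
  1 × Cl: no H
  1 × F: no H
  1 × N: 2 H
  1 × O: 1 H
  1 × O: no H
  Total hydrogens = 11.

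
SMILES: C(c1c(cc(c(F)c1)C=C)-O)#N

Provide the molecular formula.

Heavy atoms from the SMILES: 9 C, 1 F, 1 N, 1 O.
Implicit hydrogens by atom environment:
  4 × C (aromatic): no H
  2 × C (aromatic): 1 H each → 2
  1 × C: 2 H
  1 × C: 1 H
  1 × C: no H
  1 × F: no H
  1 × N: no H
  1 × O: 1 H
  Total hydrogens = 6.
Molecular formula: C9H6FNO

C9H6FNO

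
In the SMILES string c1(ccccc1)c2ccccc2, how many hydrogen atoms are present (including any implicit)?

10

Hydrogens are implicit in SMILES; fill each atom to its normal valence:
  10 × C (aromatic): 1 H each → 10
  2 × C (aromatic): no H
  Total hydrogens = 10.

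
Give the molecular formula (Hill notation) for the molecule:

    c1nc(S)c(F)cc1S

C5H4FNS2

Heavy atoms from the SMILES: 5 C, 1 F, 1 N, 2 S.
Implicit hydrogens by atom environment:
  3 × C (aromatic): no H
  2 × C (aromatic): 1 H each → 2
  2 × S: 1 H each → 2
  1 × F: no H
  1 × N (aromatic): no H
  Total hydrogens = 4.
Molecular formula: C5H4FNS2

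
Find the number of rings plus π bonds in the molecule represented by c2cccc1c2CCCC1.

Molecular formula from the SMILES: C10H12.
DoU = (2C + 2 + N − H − X)/2 = (2·10 + 2 + 0 − 12 − 0)/2 = 10/2 = 5.
(Structurally: 2 ring(s) + 3 π bond(s) = 5.)

5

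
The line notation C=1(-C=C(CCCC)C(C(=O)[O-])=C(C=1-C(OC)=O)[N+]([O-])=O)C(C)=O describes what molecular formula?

C15H16NO7-

Heavy atoms from the SMILES: 15 C, 1 N, 7 O.
Implicit hydrogens by atom environment:
  5 × C (aromatic): no H
  5 × O: no H
  3 × C: 3 H each → 9
  3 × C: 2 H each → 6
  3 × C: no H
  2 × O (charge -1): no H
  1 × C (aromatic): 1 H
  1 × N (charge +1): no H
  Total hydrogens = 16.
Net charge -1.
Molecular formula: C15H16NO7-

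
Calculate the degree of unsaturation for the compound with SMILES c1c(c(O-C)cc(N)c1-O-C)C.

4

Molecular formula from the SMILES: C9H13NO2.
DoU = (2C + 2 + N − H − X)/2 = (2·9 + 2 + 1 − 13 − 0)/2 = 8/2 = 4.
(Structurally: 1 ring(s) + 3 π bond(s) = 4.)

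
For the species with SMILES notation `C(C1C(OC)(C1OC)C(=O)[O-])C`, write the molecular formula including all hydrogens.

Heavy atoms from the SMILES: 8 C, 4 O.
Implicit hydrogens by atom environment:
  3 × C: 3 H each → 9
  3 × O: no H
  2 × C: 1 H each → 2
  2 × C: no H
  1 × C: 2 H
  1 × O (charge -1): no H
  Total hydrogens = 13.
Net charge -1.
Molecular formula: C8H13O4-

C8H13O4-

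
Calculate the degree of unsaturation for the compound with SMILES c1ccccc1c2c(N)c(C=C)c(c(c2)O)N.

Molecular formula from the SMILES: C14H14N2O.
DoU = (2C + 2 + N − H − X)/2 = (2·14 + 2 + 2 − 14 − 0)/2 = 18/2 = 9.
(Structurally: 2 ring(s) + 7 π bond(s) = 9.)

9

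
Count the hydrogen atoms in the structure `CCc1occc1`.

8

Hydrogens are implicit in SMILES; fill each atom to its normal valence:
  3 × C (aromatic): 1 H each → 3
  1 × C: 3 H
  1 × C: 2 H
  1 × C (aromatic): no H
  1 × O (aromatic): no H
  Total hydrogens = 8.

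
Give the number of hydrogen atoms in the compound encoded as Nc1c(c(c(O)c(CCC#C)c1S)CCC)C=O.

17

Hydrogens are implicit in SMILES; fill each atom to its normal valence:
  6 × C (aromatic): no H
  4 × C: 2 H each → 8
  2 × C: 1 H each → 2
  1 × C: 3 H
  1 × C: no H
  1 × N: 2 H
  1 × O: 1 H
  1 × O: no H
  1 × S: 1 H
  Total hydrogens = 17.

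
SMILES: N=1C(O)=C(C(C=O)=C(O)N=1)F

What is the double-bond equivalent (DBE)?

5

Molecular formula from the SMILES: C5H3FN2O3.
DoU = (2C + 2 + N − H − X)/2 = (2·5 + 2 + 2 − 3 − 1)/2 = 10/2 = 5.
(Structurally: 1 ring(s) + 4 π bond(s) = 5.)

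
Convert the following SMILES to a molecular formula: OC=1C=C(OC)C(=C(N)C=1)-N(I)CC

Heavy atoms from the SMILES: 9 C, 1 I, 2 N, 2 O.
Implicit hydrogens by atom environment:
  4 × C (aromatic): no H
  2 × C: 3 H each → 6
  2 × C (aromatic): 1 H each → 2
  1 × C: 2 H
  1 × I: no H
  1 × N: 2 H
  1 × N: no H
  1 × O: 1 H
  1 × O: no H
  Total hydrogens = 13.
Molecular formula: C9H13IN2O2

C9H13IN2O2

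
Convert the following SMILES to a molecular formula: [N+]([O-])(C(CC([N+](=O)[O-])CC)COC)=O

Heavy atoms from the SMILES: 7 C, 2 N, 5 O.
Implicit hydrogens by atom environment:
  3 × C: 2 H each → 6
  3 × O: no H
  2 × C: 3 H each → 6
  2 × C: 1 H each → 2
  2 × N (charge +1): no H
  2 × O (charge -1): no H
  Total hydrogens = 14.
Molecular formula: C7H14N2O5

C7H14N2O5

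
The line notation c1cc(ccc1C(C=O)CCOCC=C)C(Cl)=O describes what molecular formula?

Heavy atoms from the SMILES: 14 C, 1 Cl, 3 O.
Implicit hydrogens by atom environment:
  4 × C: 2 H each → 8
  4 × C (aromatic): 1 H each → 4
  3 × C: 1 H each → 3
  3 × O: no H
  2 × C (aromatic): no H
  1 × C: no H
  1 × Cl: no H
  Total hydrogens = 15.
Molecular formula: C14H15ClO3

C14H15ClO3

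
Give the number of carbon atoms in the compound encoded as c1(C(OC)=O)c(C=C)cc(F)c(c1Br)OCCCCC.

The symbol for carbon appears 15 times in the SMILES. Lowercase c denotes aromatic carbon and counts toward C.

15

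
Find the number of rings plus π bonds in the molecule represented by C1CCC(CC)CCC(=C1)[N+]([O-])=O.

3

Molecular formula from the SMILES: C10H17NO2.
DoU = (2C + 2 + N − H − X)/2 = (2·10 + 2 + 1 − 17 − 0)/2 = 6/2 = 3.
(Structurally: 1 ring(s) + 2 π bond(s) = 3.)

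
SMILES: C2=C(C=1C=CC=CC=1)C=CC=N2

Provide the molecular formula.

C11H9N

Heavy atoms from the SMILES: 11 C, 1 N.
Implicit hydrogens by atom environment:
  9 × C (aromatic): 1 H each → 9
  2 × C (aromatic): no H
  1 × N (aromatic): no H
  Total hydrogens = 9.
Molecular formula: C11H9N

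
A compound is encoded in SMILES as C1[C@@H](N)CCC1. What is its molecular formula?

C5H11N

Heavy atoms from the SMILES: 5 C, 1 N.
Implicit hydrogens by atom environment:
  4 × C: 2 H each → 8
  1 × C: 1 H
  1 × N: 2 H
  Total hydrogens = 11.
Molecular formula: C5H11N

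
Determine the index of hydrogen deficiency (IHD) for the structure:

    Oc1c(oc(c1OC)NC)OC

3

Molecular formula from the SMILES: C7H11NO4.
DoU = (2C + 2 + N − H − X)/2 = (2·7 + 2 + 1 − 11 − 0)/2 = 6/2 = 3.
(Structurally: 1 ring(s) + 2 π bond(s) = 3.)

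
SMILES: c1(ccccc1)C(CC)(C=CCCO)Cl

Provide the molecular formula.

C13H17ClO

Heavy atoms from the SMILES: 13 C, 1 Cl, 1 O.
Implicit hydrogens by atom environment:
  5 × C (aromatic): 1 H each → 5
  3 × C: 2 H each → 6
  2 × C: 1 H each → 2
  1 × C: 3 H
  1 × C: no H
  1 × C (aromatic): no H
  1 × Cl: no H
  1 × O: 1 H
  Total hydrogens = 17.
Molecular formula: C13H17ClO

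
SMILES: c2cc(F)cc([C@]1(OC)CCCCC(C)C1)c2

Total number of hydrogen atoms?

21

Hydrogens are implicit in SMILES; fill each atom to its normal valence:
  5 × C: 2 H each → 10
  4 × C (aromatic): 1 H each → 4
  2 × C: 3 H each → 6
  2 × C (aromatic): no H
  1 × C: 1 H
  1 × C: no H
  1 × F: no H
  1 × O: no H
  Total hydrogens = 21.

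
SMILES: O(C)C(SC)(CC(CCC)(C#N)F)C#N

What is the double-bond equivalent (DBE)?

Molecular formula from the SMILES: C10H15FN2OS.
DoU = (2C + 2 + N − H − X)/2 = (2·10 + 2 + 2 − 15 − 1)/2 = 8/2 = 4.
(Structurally: 0 ring(s) + 4 π bond(s) = 4.)

4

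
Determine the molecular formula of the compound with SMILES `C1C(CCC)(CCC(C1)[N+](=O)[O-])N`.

Heavy atoms from the SMILES: 9 C, 2 N, 2 O.
Implicit hydrogens by atom environment:
  6 × C: 2 H each → 12
  1 × C: 3 H
  1 × C: 1 H
  1 × C: no H
  1 × N: 2 H
  1 × N (charge +1): no H
  1 × O: no H
  1 × O (charge -1): no H
  Total hydrogens = 18.
Molecular formula: C9H18N2O2

C9H18N2O2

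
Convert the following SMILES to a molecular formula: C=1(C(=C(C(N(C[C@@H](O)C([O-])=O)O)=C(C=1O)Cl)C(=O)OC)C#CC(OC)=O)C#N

C16H12ClN2O9-

Heavy atoms from the SMILES: 16 C, 1 Cl, 2 N, 9 O.
Implicit hydrogens by atom environment:
  6 × C (aromatic): no H
  6 × C: no H
  5 × O: no H
  3 × O: 1 H each → 3
  2 × C: 3 H each → 6
  2 × N: no H
  1 × C: 2 H
  1 × C: 1 H
  1 × Cl: no H
  1 × O (charge -1): no H
  Total hydrogens = 12.
Net charge -1.
Molecular formula: C16H12ClN2O9-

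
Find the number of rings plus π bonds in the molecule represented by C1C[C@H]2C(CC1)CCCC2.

Molecular formula from the SMILES: C10H18.
DoU = (2C + 2 + N − H − X)/2 = (2·10 + 2 + 0 − 18 − 0)/2 = 4/2 = 2.
(Structurally: 2 ring(s) + 0 π bond(s) = 2.)

2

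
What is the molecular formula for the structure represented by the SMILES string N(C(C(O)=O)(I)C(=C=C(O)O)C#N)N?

C6H6IN3O4

Heavy atoms from the SMILES: 6 C, 1 I, 3 N, 4 O.
Implicit hydrogens by atom environment:
  6 × C: no H
  3 × O: 1 H each → 3
  1 × I: no H
  1 × N: 2 H
  1 × N: 1 H
  1 × N: no H
  1 × O: no H
  Total hydrogens = 6.
Molecular formula: C6H6IN3O4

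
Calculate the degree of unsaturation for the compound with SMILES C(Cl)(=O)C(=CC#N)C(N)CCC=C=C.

6

Molecular formula from the SMILES: C10H11ClN2O.
DoU = (2C + 2 + N − H − X)/2 = (2·10 + 2 + 2 − 11 − 1)/2 = 12/2 = 6.
(Structurally: 0 ring(s) + 6 π bond(s) = 6.)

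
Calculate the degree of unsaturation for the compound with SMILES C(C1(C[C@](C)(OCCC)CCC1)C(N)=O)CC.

Molecular formula from the SMILES: C14H27NO2.
DoU = (2C + 2 + N − H − X)/2 = (2·14 + 2 + 1 − 27 − 0)/2 = 4/2 = 2.
(Structurally: 1 ring(s) + 1 π bond(s) = 2.)

2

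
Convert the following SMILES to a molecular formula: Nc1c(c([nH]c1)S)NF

Heavy atoms from the SMILES: 4 C, 1 F, 3 N, 1 S.
Implicit hydrogens by atom environment:
  3 × C (aromatic): no H
  1 × C (aromatic): 1 H
  1 × F: no H
  1 × N: 2 H
  1 × N (aromatic): 1 H
  1 × N: 1 H
  1 × S: 1 H
  Total hydrogens = 6.
Molecular formula: C4H6FN3S

C4H6FN3S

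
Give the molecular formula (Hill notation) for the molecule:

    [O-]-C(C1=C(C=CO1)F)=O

Heavy atoms from the SMILES: 5 C, 1 F, 3 O.
Implicit hydrogens by atom environment:
  2 × C (aromatic): 1 H each → 2
  2 × C (aromatic): no H
  1 × C: no H
  1 × F: no H
  1 × O (aromatic): no H
  1 × O: no H
  1 × O (charge -1): no H
  Total hydrogens = 2.
Net charge -1.
Molecular formula: C5H2FO3-

C5H2FO3-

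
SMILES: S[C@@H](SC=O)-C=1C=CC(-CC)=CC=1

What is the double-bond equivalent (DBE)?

5

Molecular formula from the SMILES: C10H12OS2.
DoU = (2C + 2 + N − H − X)/2 = (2·10 + 2 + 0 − 12 − 0)/2 = 10/2 = 5.
(Structurally: 1 ring(s) + 4 π bond(s) = 5.)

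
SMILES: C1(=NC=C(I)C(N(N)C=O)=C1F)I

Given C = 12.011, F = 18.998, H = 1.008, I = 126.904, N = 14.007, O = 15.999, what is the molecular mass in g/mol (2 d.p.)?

406.92

Molecular formula: C6H4FI2N3O.
M = 6×12.011 + 1×18.998 + 4×1.008 + 2×126.904 + 3×14.007 + 1×15.999 = 406.92 g/mol.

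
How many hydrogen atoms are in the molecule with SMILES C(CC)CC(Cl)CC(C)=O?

15

Hydrogens are implicit in SMILES; fill each atom to its normal valence:
  4 × C: 2 H each → 8
  2 × C: 3 H each → 6
  1 × C: 1 H
  1 × C: no H
  1 × Cl: no H
  1 × O: no H
  Total hydrogens = 15.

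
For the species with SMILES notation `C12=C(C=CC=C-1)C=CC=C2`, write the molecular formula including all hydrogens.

Heavy atoms from the SMILES: 10 C.
Implicit hydrogens by atom environment:
  8 × C (aromatic): 1 H each → 8
  2 × C (aromatic): no H
  Total hydrogens = 8.
Molecular formula: C10H8

C10H8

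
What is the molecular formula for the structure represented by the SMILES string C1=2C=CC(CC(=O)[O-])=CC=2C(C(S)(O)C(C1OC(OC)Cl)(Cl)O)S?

Heavy atoms from the SMILES: 14 C, 2 Cl, 6 O, 2 S.
Implicit hydrogens by atom environment:
  3 × C (aromatic): 1 H each → 3
  3 × C: 1 H each → 3
  3 × C (aromatic): no H
  3 × C: no H
  3 × O: no H
  2 × Cl: no H
  2 × O: 1 H each → 2
  2 × S: 1 H each → 2
  1 × C: 3 H
  1 × C: 2 H
  1 × O (charge -1): no H
  Total hydrogens = 15.
Net charge -1.
Molecular formula: C14H15Cl2O6S2-

C14H15Cl2O6S2-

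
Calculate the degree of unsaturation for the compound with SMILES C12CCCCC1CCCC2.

Molecular formula from the SMILES: C10H18.
DoU = (2C + 2 + N − H − X)/2 = (2·10 + 2 + 0 − 18 − 0)/2 = 4/2 = 2.
(Structurally: 2 ring(s) + 0 π bond(s) = 2.)

2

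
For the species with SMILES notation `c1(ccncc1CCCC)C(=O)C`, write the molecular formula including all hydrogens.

Heavy atoms from the SMILES: 11 C, 1 N, 1 O.
Implicit hydrogens by atom environment:
  3 × C: 2 H each → 6
  3 × C (aromatic): 1 H each → 3
  2 × C: 3 H each → 6
  2 × C (aromatic): no H
  1 × C: no H
  1 × N (aromatic): no H
  1 × O: no H
  Total hydrogens = 15.
Molecular formula: C11H15NO

C11H15NO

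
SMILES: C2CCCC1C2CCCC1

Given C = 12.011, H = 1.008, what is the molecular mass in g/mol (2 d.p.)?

138.25

Molecular formula: C10H18.
M = 10×12.011 + 18×1.008 = 138.25 g/mol.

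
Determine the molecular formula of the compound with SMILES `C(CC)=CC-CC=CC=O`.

Heavy atoms from the SMILES: 9 C, 1 O.
Implicit hydrogens by atom environment:
  5 × C: 1 H each → 5
  3 × C: 2 H each → 6
  1 × C: 3 H
  1 × O: no H
  Total hydrogens = 14.
Molecular formula: C9H14O

C9H14O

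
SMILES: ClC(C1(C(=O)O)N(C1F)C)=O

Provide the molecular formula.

Heavy atoms from the SMILES: 5 C, 1 Cl, 1 F, 1 N, 3 O.
Implicit hydrogens by atom environment:
  3 × C: no H
  2 × O: no H
  1 × C: 3 H
  1 × C: 1 H
  1 × Cl: no H
  1 × F: no H
  1 × N: no H
  1 × O: 1 H
  Total hydrogens = 5.
Molecular formula: C5H5ClFNO3

C5H5ClFNO3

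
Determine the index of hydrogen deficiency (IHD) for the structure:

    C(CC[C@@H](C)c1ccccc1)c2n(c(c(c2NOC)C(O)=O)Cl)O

8

Molecular formula from the SMILES: C17H21ClN2O4.
DoU = (2C + 2 + N − H − X)/2 = (2·17 + 2 + 2 − 21 − 1)/2 = 16/2 = 8.
(Structurally: 2 ring(s) + 6 π bond(s) = 8.)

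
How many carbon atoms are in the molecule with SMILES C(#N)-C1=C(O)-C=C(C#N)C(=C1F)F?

The symbol for carbon appears 8 times in the SMILES.

8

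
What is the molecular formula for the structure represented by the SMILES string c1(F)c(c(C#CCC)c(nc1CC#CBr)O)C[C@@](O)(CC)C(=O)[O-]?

C17H16BrFNO4-

Heavy atoms from the SMILES: 1 Br, 17 C, 1 F, 1 N, 4 O.
Implicit hydrogens by atom environment:
  6 × C: no H
  5 × C (aromatic): no H
  4 × C: 2 H each → 8
  2 × C: 3 H each → 6
  2 × O: 1 H each → 2
  1 × Br: no H
  1 × F: no H
  1 × N (aromatic): no H
  1 × O: no H
  1 × O (charge -1): no H
  Total hydrogens = 16.
Net charge -1.
Molecular formula: C17H16BrFNO4-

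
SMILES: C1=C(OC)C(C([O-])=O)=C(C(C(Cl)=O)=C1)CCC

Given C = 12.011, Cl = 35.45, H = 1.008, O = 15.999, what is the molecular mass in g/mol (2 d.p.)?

Molecular formula: C12H12ClO4-.
M = 12×12.011 + 1×35.45 + 12×1.008 + 4×15.999 = 255.67 g/mol.

255.67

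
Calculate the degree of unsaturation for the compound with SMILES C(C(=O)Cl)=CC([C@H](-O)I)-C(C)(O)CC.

2

Molecular formula from the SMILES: C9H14ClIO3.
DoU = (2C + 2 + N − H − X)/2 = (2·9 + 2 + 0 − 14 − 2)/2 = 4/2 = 2.
(Structurally: 0 ring(s) + 2 π bond(s) = 2.)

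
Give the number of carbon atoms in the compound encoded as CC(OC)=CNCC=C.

7

The symbol for carbon appears 7 times in the SMILES.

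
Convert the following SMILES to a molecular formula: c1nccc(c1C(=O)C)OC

C8H9NO2

Heavy atoms from the SMILES: 8 C, 1 N, 2 O.
Implicit hydrogens by atom environment:
  3 × C (aromatic): 1 H each → 3
  2 × C: 3 H each → 6
  2 × C (aromatic): no H
  2 × O: no H
  1 × C: no H
  1 × N (aromatic): no H
  Total hydrogens = 9.
Molecular formula: C8H9NO2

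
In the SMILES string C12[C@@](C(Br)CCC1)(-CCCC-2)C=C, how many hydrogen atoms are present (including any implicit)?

19

Hydrogens are implicit in SMILES; fill each atom to its normal valence:
  8 × C: 2 H each → 16
  3 × C: 1 H each → 3
  1 × Br: no H
  1 × C: no H
  Total hydrogens = 19.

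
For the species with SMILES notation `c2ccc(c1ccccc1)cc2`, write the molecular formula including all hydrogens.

C12H10

Heavy atoms from the SMILES: 12 C.
Implicit hydrogens by atom environment:
  10 × C (aromatic): 1 H each → 10
  2 × C (aromatic): no H
  Total hydrogens = 10.
Molecular formula: C12H10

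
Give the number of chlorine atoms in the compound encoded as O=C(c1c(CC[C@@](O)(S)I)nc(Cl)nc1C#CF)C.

1

The symbol for chlorine appears 1 time in the SMILES.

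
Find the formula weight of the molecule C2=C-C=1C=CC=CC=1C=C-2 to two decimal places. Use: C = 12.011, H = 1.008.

Molecular formula: C10H8.
M = 10×12.011 + 8×1.008 = 128.17 g/mol.

128.17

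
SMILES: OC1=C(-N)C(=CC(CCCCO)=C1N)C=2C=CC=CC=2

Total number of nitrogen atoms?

2

The symbol for nitrogen appears 2 times in the SMILES.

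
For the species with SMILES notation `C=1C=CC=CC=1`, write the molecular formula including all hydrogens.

C6H6

Heavy atoms from the SMILES: 6 C.
Implicit hydrogens by atom environment:
  6 × C (aromatic): 1 H each → 6
  Total hydrogens = 6.
Molecular formula: C6H6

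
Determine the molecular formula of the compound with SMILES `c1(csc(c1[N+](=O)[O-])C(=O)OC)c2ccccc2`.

C12H9NO4S

Heavy atoms from the SMILES: 12 C, 1 N, 4 O, 1 S.
Implicit hydrogens by atom environment:
  6 × C (aromatic): 1 H each → 6
  4 × C (aromatic): no H
  3 × O: no H
  1 × C: 3 H
  1 × C: no H
  1 × N (charge +1): no H
  1 × O (charge -1): no H
  1 × S (aromatic): no H
  Total hydrogens = 9.
Molecular formula: C12H9NO4S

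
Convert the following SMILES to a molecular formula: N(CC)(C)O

C3H9NO

Heavy atoms from the SMILES: 3 C, 1 N, 1 O.
Implicit hydrogens by atom environment:
  2 × C: 3 H each → 6
  1 × C: 2 H
  1 × N: no H
  1 × O: 1 H
  Total hydrogens = 9.
Molecular formula: C3H9NO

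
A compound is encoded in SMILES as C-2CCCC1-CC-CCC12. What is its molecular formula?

C10H18

Heavy atoms from the SMILES: 10 C.
Implicit hydrogens by atom environment:
  8 × C: 2 H each → 16
  2 × C: 1 H each → 2
  Total hydrogens = 18.
Molecular formula: C10H18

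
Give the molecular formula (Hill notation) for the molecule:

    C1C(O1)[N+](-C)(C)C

Heavy atoms from the SMILES: 5 C, 1 N, 1 O.
Implicit hydrogens by atom environment:
  3 × C: 3 H each → 9
  1 × C: 2 H
  1 × C: 1 H
  1 × N (charge +1): no H
  1 × O: no H
  Total hydrogens = 12.
Net charge +1.
Molecular formula: C5H12NO+

C5H12NO+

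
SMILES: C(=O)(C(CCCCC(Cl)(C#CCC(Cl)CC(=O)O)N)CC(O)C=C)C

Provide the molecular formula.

C18H27Cl2NO4

Heavy atoms from the SMILES: 18 C, 2 Cl, 1 N, 4 O.
Implicit hydrogens by atom environment:
  8 × C: 2 H each → 16
  5 × C: no H
  4 × C: 1 H each → 4
  2 × Cl: no H
  2 × O: 1 H each → 2
  2 × O: no H
  1 × C: 3 H
  1 × N: 2 H
  Total hydrogens = 27.
Molecular formula: C18H27Cl2NO4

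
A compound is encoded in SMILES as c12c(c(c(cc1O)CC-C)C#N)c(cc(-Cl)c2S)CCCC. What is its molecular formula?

C18H20ClNOS

Heavy atoms from the SMILES: 18 C, 1 Cl, 1 N, 1 O, 1 S.
Implicit hydrogens by atom environment:
  8 × C (aromatic): no H
  5 × C: 2 H each → 10
  2 × C: 3 H each → 6
  2 × C (aromatic): 1 H each → 2
  1 × C: no H
  1 × Cl: no H
  1 × N: no H
  1 × O: 1 H
  1 × S: 1 H
  Total hydrogens = 20.
Molecular formula: C18H20ClNOS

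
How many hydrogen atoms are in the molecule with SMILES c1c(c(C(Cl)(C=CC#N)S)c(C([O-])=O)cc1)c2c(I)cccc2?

Hydrogens are implicit in SMILES; fill each atom to its normal valence:
  7 × C (aromatic): 1 H each → 7
  5 × C (aromatic): no H
  3 × C: no H
  2 × C: 1 H each → 2
  1 × Cl: no H
  1 × I: no H
  1 × N: no H
  1 × O: no H
  1 × O (charge -1): no H
  1 × S: 1 H
  Total hydrogens = 10.

10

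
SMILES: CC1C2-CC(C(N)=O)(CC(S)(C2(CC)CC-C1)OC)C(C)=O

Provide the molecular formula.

C17H29NO3S

Heavy atoms from the SMILES: 17 C, 1 N, 3 O, 1 S.
Implicit hydrogens by atom environment:
  6 × C: 2 H each → 12
  5 × C: no H
  4 × C: 3 H each → 12
  3 × O: no H
  2 × C: 1 H each → 2
  1 × N: 2 H
  1 × S: 1 H
  Total hydrogens = 29.
Molecular formula: C17H29NO3S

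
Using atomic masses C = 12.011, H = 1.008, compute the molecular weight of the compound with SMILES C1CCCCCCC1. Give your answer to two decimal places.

Molecular formula: C8H16.
M = 8×12.011 + 16×1.008 = 112.22 g/mol.

112.22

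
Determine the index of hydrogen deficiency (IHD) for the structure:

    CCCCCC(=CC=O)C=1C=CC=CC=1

6

Molecular formula from the SMILES: C14H18O.
DoU = (2C + 2 + N − H − X)/2 = (2·14 + 2 + 0 − 18 − 0)/2 = 12/2 = 6.
(Structurally: 1 ring(s) + 5 π bond(s) = 6.)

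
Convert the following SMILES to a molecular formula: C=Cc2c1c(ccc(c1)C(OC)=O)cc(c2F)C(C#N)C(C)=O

C18H14FNO3

Heavy atoms from the SMILES: 18 C, 1 F, 1 N, 3 O.
Implicit hydrogens by atom environment:
  6 × C (aromatic): no H
  4 × C (aromatic): 1 H each → 4
  3 × C: no H
  3 × O: no H
  2 × C: 3 H each → 6
  2 × C: 1 H each → 2
  1 × C: 2 H
  1 × F: no H
  1 × N: no H
  Total hydrogens = 14.
Molecular formula: C18H14FNO3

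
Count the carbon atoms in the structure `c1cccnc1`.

5

The symbol for carbon appears 5 times in the SMILES. Lowercase c denotes aromatic carbon and counts toward C.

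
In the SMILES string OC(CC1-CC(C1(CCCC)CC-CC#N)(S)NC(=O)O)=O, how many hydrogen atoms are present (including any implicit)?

24

Hydrogens are implicit in SMILES; fill each atom to its normal valence:
  8 × C: 2 H each → 16
  5 × C: no H
  2 × O: 1 H each → 2
  2 × O: no H
  1 × C: 3 H
  1 × C: 1 H
  1 × N: 1 H
  1 × N: no H
  1 × S: 1 H
  Total hydrogens = 24.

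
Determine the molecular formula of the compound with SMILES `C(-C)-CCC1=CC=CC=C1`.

Heavy atoms from the SMILES: 10 C.
Implicit hydrogens by atom environment:
  5 × C (aromatic): 1 H each → 5
  3 × C: 2 H each → 6
  1 × C: 3 H
  1 × C (aromatic): no H
  Total hydrogens = 14.
Molecular formula: C10H14

C10H14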